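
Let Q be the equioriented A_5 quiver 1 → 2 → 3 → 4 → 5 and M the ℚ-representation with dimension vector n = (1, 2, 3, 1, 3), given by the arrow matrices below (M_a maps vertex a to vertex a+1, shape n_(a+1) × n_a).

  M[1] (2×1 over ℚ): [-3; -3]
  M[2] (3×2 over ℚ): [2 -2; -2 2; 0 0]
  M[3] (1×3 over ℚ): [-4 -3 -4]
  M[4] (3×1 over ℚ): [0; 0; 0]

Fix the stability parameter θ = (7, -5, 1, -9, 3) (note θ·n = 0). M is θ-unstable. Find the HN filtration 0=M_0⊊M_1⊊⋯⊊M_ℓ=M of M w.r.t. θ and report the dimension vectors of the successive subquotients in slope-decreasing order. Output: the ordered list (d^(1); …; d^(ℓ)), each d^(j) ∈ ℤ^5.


Interval decomposition of M: I[1,2], I[2,4], I[3,3]^2, I[5,5]^3.
HN type (ℓ=4): μ^(1)=3; μ^(2)=1; μ^(3)=-4; μ^(4)=-5

((0, 0, 0, 0, 3); (1, 1, 2, 0, 0); (0, 0, 1, 1, 0); (0, 1, 0, 0, 0))


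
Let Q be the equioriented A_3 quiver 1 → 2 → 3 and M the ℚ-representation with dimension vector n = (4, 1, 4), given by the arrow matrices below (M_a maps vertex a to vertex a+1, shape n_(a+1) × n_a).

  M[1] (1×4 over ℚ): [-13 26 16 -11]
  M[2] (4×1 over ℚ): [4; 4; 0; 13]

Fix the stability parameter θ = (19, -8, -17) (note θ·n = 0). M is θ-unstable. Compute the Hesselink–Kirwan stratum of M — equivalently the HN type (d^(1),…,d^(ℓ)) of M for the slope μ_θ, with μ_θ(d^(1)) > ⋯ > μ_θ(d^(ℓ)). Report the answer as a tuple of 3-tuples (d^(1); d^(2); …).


Via rank(M_{q-1}∘⋯∘M_p): M ≅ I[1,1]^3, I[1,3], I[3,3]^3.
μ_θ-semistable layers: μ^(1)=19; μ^(2)=-2; μ^(3)=-17

((3, 0, 0); (1, 1, 1); (0, 0, 3))


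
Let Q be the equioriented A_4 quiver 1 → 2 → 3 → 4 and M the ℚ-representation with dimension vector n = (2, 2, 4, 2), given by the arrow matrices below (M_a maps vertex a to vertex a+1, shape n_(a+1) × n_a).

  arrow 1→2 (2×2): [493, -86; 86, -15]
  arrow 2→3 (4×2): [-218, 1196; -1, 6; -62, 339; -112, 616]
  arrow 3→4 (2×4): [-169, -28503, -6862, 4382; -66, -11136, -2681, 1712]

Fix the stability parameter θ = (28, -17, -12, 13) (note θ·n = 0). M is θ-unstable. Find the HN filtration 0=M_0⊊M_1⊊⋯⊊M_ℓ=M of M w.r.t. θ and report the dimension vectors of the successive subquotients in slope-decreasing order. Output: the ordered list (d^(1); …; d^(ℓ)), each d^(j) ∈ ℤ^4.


Barcode: M ≅ I[1,4]^2, I[3,3]^2. HN layers by μ_θ (3 steps, strictly decreasing):
  μ^(1)=13; μ^(2)=-1/3; μ^(3)=-12

((0, 0, 0, 2); (2, 2, 2, 0); (0, 0, 2, 0))


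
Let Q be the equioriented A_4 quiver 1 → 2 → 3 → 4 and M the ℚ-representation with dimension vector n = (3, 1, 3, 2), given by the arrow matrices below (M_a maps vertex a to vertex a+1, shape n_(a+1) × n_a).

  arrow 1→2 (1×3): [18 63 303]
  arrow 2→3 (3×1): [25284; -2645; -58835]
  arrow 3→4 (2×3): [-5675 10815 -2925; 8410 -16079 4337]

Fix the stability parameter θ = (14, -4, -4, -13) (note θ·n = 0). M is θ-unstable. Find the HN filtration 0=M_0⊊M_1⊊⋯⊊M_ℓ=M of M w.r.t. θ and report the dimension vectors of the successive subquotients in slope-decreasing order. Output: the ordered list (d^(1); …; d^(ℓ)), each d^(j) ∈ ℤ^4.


Via rank(M_{q-1}∘⋯∘M_p): M ≅ I[1,1]^2, I[1,3], I[3,4]^2.
μ_θ-semistable layers: μ^(1)=14; μ^(2)=2; μ^(3)=-17/2

((2, 0, 0, 0); (1, 1, 1, 0); (0, 0, 2, 2))


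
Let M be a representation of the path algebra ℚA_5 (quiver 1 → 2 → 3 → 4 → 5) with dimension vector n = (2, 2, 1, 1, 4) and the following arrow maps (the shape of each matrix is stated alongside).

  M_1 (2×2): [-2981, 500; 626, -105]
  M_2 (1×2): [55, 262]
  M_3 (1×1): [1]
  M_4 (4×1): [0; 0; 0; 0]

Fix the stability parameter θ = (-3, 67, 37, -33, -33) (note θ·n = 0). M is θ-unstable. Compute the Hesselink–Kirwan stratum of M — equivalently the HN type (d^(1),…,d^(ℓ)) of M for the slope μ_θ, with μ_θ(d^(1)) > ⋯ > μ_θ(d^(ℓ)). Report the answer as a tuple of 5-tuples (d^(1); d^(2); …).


Via rank(M_{q-1}∘⋯∘M_p): M ≅ I[1,2], I[1,4], I[5,5]^4.
μ_θ-semistable layers: μ^(1)=67; μ^(2)=71/3; μ^(3)=-3; μ^(4)=-33

((0, 1, 0, 0, 0); (0, 1, 1, 1, 0); (2, 0, 0, 0, 0); (0, 0, 0, 0, 4))


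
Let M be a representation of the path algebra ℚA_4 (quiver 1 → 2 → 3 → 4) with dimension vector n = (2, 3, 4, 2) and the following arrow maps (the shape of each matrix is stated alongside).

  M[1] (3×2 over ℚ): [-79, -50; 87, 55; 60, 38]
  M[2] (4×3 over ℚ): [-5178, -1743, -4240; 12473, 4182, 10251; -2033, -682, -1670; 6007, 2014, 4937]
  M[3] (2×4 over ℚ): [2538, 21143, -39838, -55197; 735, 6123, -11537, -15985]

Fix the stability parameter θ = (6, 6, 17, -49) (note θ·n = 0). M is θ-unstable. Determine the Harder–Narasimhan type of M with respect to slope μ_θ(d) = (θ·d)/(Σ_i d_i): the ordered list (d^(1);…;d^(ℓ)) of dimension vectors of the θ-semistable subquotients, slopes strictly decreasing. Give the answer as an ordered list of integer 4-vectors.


Barcode: M ≅ I[1,3], I[1,4], I[2,3], I[3,4]. HN layers by μ_θ (4 steps, strictly decreasing):
  μ^(1)=17; μ^(2)=6; μ^(3)=-5; μ^(4)=-16

((0, 0, 2, 0); (1, 2, 0, 0); (1, 1, 1, 1); (0, 0, 1, 1))


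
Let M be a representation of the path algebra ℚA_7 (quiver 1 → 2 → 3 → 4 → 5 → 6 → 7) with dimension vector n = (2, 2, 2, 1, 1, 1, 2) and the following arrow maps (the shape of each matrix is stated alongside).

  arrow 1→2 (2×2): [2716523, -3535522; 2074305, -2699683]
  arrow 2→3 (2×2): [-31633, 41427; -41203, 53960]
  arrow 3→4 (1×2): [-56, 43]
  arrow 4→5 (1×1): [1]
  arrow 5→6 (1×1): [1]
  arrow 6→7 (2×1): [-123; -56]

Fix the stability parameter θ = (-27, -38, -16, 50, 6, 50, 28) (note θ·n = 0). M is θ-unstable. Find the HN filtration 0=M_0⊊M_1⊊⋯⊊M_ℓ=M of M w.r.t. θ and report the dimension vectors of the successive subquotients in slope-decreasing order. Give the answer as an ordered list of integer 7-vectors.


Via rank(M_{q-1}∘⋯∘M_p): M ≅ I[1,3], I[1,7], I[7,7].
μ_θ-semistable layers: μ^(1)=39; μ^(2)=28; μ^(3)=-16; μ^(4)=-65/2

((0, 0, 0, 0, 0, 1, 1); (0, 0, 0, 1, 1, 0, 1); (0, 0, 2, 0, 0, 0, 0); (2, 2, 0, 0, 0, 0, 0))


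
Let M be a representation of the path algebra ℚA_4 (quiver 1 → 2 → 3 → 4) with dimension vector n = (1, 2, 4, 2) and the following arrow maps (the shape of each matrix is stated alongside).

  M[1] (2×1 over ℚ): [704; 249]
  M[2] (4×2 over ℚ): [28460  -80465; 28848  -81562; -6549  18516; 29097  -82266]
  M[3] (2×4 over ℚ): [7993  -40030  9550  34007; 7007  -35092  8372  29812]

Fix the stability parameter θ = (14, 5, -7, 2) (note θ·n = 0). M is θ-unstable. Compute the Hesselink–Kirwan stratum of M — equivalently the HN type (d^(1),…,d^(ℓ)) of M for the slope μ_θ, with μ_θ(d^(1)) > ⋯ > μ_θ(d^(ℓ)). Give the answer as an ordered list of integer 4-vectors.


Via rank(M_{q-1}∘⋯∘M_p): M ≅ I[1,4], I[2,4], I[3,3]^2.
μ_θ-semistable layers: μ^(1)=7/2; μ^(2)=2; μ^(3)=-1; μ^(4)=-7

((1, 1, 1, 1); (0, 0, 0, 1); (0, 1, 1, 0); (0, 0, 2, 0))


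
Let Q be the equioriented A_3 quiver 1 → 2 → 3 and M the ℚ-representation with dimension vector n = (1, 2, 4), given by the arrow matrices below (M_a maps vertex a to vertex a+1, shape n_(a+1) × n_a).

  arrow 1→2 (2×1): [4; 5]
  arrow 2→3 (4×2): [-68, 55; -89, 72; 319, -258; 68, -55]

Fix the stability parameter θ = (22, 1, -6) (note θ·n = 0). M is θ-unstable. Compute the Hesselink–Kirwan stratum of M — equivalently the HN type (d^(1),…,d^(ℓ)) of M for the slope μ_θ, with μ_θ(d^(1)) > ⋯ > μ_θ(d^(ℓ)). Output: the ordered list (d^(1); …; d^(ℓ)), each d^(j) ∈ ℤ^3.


Barcode: M ≅ I[1,3], I[2,3], I[3,3]^2. HN layers by μ_θ (3 steps, strictly decreasing):
  μ^(1)=17/3; μ^(2)=-5/2; μ^(3)=-6

((1, 1, 1); (0, 1, 1); (0, 0, 2))


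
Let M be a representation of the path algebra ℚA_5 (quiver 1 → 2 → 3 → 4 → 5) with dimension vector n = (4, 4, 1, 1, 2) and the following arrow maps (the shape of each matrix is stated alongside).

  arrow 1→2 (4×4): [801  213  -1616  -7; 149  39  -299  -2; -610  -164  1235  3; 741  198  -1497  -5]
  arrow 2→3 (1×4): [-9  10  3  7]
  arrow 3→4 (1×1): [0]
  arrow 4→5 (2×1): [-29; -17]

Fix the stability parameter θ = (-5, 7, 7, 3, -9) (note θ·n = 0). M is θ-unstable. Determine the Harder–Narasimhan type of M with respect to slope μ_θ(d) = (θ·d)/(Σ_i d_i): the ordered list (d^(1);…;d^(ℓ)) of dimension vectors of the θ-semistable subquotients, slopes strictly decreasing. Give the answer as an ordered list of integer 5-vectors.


Via rank(M_{q-1}∘⋯∘M_p): M ≅ I[1,2]^3, I[1,3], I[4,5], I[5,5].
μ_θ-semistable layers: μ^(1)=7; μ^(2)=-3; μ^(3)=-5; μ^(4)=-9

((0, 4, 1, 0, 0); (0, 0, 0, 1, 1); (4, 0, 0, 0, 0); (0, 0, 0, 0, 1))


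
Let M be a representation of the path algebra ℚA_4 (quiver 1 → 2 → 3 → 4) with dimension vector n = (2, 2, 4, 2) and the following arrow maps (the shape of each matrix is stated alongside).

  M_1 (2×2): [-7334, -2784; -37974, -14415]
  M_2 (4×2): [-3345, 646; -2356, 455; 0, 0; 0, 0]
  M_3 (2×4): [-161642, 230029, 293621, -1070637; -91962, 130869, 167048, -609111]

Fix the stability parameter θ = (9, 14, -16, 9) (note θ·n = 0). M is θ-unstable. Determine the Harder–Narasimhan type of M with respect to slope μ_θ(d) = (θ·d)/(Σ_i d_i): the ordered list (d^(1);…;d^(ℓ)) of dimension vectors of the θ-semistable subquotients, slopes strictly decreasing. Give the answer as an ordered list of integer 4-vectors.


Barcode: M ≅ I[1,3], I[1,4], I[3,3], I[3,4]. HN layers by μ_θ (3 steps, strictly decreasing):
  μ^(1)=9; μ^(2)=7/3; μ^(3)=-16

((0, 0, 0, 2); (2, 2, 2, 0); (0, 0, 2, 0))


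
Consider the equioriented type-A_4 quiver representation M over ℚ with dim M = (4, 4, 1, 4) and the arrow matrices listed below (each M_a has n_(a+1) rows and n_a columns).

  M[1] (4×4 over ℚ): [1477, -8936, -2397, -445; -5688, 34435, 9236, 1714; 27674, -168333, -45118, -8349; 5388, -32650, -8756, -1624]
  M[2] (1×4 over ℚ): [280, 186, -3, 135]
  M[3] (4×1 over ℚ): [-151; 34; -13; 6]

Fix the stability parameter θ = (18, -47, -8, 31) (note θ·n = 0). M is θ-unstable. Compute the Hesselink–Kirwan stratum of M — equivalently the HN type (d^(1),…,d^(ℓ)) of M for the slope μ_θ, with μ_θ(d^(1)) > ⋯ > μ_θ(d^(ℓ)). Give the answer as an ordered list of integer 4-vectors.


Interval decomposition of M: I[1,1], I[1,2]^2, I[1,4], I[2,2], I[4,4]^3.
HN type (ℓ=5): μ^(1)=31; μ^(2)=18; μ^(3)=-8; μ^(4)=-29/2; μ^(5)=-47

((0, 0, 0, 4); (1, 0, 0, 0); (0, 0, 1, 0); (3, 3, 0, 0); (0, 1, 0, 0))


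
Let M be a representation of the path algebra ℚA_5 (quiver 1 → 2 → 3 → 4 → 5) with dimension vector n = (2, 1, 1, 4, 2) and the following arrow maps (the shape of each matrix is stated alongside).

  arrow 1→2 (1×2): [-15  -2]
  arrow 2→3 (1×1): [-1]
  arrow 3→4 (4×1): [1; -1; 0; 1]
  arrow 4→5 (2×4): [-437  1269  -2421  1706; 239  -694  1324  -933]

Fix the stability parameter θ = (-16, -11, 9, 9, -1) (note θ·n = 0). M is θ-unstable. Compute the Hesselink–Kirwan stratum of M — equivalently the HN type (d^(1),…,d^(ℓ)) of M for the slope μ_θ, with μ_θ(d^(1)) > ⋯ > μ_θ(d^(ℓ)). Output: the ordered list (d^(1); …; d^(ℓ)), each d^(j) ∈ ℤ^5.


Barcode: M ≅ I[1,1], I[1,4], I[4,4], I[4,5]^2. HN layers by μ_θ (4 steps, strictly decreasing):
  μ^(1)=9; μ^(2)=4; μ^(3)=-11; μ^(4)=-16

((0, 0, 1, 2, 0); (0, 0, 0, 2, 2); (0, 1, 0, 0, 0); (2, 0, 0, 0, 0))


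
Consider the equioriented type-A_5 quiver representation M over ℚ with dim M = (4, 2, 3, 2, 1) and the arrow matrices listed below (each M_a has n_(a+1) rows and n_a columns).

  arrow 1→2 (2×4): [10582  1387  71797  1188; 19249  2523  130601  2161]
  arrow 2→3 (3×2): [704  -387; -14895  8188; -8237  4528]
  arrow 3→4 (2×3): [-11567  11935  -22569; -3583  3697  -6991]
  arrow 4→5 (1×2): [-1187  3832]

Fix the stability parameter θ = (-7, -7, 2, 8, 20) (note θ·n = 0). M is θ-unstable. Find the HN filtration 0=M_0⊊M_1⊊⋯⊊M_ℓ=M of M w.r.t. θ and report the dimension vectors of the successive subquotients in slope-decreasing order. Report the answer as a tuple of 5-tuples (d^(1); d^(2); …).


Via rank(M_{q-1}∘⋯∘M_p): M ≅ I[1,1]^2, I[1,3], I[1,5], I[3,4].
μ_θ-semistable layers: μ^(1)=20; μ^(2)=8; μ^(3)=2; μ^(4)=-7

((0, 0, 0, 0, 1); (0, 0, 0, 2, 0); (0, 0, 3, 0, 0); (4, 2, 0, 0, 0))


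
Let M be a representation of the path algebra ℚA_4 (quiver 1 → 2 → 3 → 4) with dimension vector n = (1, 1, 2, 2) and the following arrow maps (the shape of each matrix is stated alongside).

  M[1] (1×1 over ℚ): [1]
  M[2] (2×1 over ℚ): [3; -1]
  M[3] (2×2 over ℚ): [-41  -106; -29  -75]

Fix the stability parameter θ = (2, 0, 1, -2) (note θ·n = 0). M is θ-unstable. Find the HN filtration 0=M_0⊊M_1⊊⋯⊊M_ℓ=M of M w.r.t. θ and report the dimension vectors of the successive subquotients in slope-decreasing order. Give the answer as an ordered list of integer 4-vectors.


Barcode: M ≅ I[1,4], I[3,4]. HN layers by μ_θ (2 steps, strictly decreasing):
  μ^(1)=1/4; μ^(2)=-1/2

((1, 1, 1, 1); (0, 0, 1, 1))


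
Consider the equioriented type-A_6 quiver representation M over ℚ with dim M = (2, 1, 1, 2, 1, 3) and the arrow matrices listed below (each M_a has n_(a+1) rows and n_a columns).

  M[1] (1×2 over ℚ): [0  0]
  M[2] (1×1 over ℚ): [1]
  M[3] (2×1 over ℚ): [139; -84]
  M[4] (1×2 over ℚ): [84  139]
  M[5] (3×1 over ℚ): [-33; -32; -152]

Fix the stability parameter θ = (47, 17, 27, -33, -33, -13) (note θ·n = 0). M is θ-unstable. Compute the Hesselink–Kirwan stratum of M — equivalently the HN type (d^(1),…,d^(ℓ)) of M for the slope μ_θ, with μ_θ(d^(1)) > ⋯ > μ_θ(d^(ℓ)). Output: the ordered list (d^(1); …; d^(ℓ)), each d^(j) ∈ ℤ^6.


Barcode: M ≅ I[1,1]^2, I[2,4], I[4,6], I[6,6]^2. HN layers by μ_θ (4 steps, strictly decreasing):
  μ^(1)=47; μ^(2)=11/3; μ^(3)=-13; μ^(4)=-33

((2, 0, 0, 0, 0, 0); (0, 1, 1, 1, 0, 0); (0, 0, 0, 0, 0, 3); (0, 0, 0, 1, 1, 0))


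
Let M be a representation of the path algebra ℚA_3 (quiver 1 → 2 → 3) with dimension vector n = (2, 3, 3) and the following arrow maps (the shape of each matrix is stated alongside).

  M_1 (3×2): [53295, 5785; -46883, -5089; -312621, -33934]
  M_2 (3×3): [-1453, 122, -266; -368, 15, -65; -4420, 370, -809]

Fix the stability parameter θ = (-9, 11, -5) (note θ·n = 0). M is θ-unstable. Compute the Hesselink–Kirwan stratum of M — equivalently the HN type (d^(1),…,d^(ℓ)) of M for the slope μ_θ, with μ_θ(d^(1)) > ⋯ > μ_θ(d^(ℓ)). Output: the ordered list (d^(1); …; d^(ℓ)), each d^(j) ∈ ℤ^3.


Barcode: M ≅ I[1,3]^2, I[2,3]. HN layers by μ_θ (2 steps, strictly decreasing):
  μ^(1)=3; μ^(2)=-9

((0, 3, 3); (2, 0, 0))


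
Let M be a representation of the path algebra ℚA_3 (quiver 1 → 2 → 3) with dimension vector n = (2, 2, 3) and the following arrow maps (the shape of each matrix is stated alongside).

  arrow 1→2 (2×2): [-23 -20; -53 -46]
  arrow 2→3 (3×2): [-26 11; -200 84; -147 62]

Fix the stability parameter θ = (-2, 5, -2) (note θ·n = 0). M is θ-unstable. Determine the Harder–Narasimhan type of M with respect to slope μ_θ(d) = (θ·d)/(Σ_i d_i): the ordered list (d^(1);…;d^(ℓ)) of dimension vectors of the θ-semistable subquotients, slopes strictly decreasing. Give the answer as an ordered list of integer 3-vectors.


Interval decomposition of M: I[1,3]^2, I[3,3].
HN type (ℓ=2): μ^(1)=3/2; μ^(2)=-2

((0, 2, 2); (2, 0, 1))


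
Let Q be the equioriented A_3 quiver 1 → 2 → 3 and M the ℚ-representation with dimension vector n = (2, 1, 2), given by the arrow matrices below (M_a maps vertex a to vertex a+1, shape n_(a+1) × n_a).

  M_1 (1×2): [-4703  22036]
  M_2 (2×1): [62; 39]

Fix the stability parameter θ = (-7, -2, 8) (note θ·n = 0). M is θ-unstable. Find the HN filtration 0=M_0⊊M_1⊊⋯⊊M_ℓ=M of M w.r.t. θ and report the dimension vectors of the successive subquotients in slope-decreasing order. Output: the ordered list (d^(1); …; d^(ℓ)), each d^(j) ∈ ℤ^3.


Via rank(M_{q-1}∘⋯∘M_p): M ≅ I[1,1], I[1,3], I[3,3].
μ_θ-semistable layers: μ^(1)=8; μ^(2)=-2; μ^(3)=-7

((0, 0, 2); (0, 1, 0); (2, 0, 0))


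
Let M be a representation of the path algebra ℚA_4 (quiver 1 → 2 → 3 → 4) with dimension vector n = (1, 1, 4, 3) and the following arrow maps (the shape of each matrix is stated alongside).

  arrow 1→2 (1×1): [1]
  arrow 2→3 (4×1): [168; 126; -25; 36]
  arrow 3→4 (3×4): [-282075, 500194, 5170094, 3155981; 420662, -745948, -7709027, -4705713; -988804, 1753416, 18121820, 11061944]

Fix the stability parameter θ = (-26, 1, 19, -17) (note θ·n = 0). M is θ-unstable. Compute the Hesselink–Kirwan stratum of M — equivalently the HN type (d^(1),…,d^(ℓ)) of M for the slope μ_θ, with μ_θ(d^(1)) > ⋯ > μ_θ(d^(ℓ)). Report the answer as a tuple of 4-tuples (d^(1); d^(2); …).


Barcode: M ≅ I[1,4], I[3,3], I[3,4]^2. HN layers by μ_θ (3 steps, strictly decreasing):
  μ^(1)=19; μ^(2)=1; μ^(3)=-26

((0, 0, 1, 0); (0, 1, 3, 3); (1, 0, 0, 0))


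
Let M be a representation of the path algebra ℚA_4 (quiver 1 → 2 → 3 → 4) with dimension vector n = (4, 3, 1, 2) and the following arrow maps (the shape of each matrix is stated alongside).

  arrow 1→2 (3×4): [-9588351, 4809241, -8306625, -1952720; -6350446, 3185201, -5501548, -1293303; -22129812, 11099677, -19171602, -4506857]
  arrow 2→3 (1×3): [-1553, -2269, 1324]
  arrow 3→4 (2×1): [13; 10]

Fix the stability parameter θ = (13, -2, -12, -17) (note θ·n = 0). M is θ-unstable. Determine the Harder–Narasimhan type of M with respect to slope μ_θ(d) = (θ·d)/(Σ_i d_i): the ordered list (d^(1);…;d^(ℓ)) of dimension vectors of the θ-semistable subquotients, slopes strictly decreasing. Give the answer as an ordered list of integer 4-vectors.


Barcode: M ≅ I[1,1]^2, I[1,2], I[1,4], I[2,2], I[4,4]. HN layers by μ_θ (5 steps, strictly decreasing):
  μ^(1)=13; μ^(2)=11/2; μ^(3)=-2; μ^(4)=-9/2; μ^(5)=-17

((2, 0, 0, 0); (1, 1, 0, 0); (0, 1, 0, 0); (1, 1, 1, 1); (0, 0, 0, 1))


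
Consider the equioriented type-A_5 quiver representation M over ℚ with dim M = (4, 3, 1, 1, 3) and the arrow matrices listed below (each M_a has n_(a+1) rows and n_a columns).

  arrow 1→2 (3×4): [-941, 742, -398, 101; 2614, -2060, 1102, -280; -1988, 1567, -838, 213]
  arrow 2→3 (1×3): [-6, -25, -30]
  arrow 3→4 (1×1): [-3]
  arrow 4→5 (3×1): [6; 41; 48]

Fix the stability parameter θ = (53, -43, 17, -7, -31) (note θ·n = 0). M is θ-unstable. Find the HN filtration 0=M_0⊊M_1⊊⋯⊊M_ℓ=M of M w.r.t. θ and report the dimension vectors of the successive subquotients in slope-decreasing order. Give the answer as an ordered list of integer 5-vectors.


Via rank(M_{q-1}∘⋯∘M_p): M ≅ I[1,1], I[1,2]^2, I[1,5], I[5,5]^2.
μ_θ-semistable layers: μ^(1)=53; μ^(2)=5; μ^(3)=-11/5; μ^(4)=-31

((1, 0, 0, 0, 0); (2, 2, 0, 0, 0); (1, 1, 1, 1, 1); (0, 0, 0, 0, 2))


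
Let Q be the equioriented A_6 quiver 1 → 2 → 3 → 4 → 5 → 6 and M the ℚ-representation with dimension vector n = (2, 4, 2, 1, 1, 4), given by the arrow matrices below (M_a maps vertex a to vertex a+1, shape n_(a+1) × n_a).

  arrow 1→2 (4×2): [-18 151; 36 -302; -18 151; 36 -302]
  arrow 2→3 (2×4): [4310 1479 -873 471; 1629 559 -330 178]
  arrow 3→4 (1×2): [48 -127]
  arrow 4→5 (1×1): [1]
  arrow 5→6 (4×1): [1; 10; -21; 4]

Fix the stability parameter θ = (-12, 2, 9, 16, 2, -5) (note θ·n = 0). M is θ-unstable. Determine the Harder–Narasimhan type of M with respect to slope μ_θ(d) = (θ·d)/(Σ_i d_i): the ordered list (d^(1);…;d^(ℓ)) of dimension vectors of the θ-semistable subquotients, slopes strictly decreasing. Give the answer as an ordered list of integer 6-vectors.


Barcode: M ≅ I[1,1], I[1,6], I[2,2]^2, I[2,3], I[6,6]^3. HN layers by μ_θ (5 steps, strictly decreasing):
  μ^(1)=9; μ^(2)=11/2; μ^(3)=2; μ^(4)=-5; μ^(5)=-12

((0, 0, 1, 0, 0, 0); (0, 0, 1, 1, 1, 1); (0, 4, 0, 0, 0, 0); (0, 0, 0, 0, 0, 3); (2, 0, 0, 0, 0, 0))


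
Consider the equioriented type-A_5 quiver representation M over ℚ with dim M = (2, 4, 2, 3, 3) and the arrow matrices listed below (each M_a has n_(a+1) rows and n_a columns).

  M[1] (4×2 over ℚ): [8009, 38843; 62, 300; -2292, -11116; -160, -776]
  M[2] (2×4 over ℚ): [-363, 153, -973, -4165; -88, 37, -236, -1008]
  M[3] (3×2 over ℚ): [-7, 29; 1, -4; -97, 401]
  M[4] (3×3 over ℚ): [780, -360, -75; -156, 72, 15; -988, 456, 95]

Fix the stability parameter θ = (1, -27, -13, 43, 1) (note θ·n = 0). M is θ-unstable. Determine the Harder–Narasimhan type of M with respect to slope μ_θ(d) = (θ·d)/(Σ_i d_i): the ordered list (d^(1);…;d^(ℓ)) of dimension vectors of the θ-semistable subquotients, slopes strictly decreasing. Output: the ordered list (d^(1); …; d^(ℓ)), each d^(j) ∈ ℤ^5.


Via rank(M_{q-1}∘⋯∘M_p): M ≅ I[1,4], I[1,5], I[2,2]^2, I[4,4], I[5,5]^2.
μ_θ-semistable layers: μ^(1)=43; μ^(2)=22; μ^(3)=1; μ^(4)=-13; μ^(5)=-27

((0, 0, 0, 2, 0); (0, 0, 0, 1, 1); (0, 0, 0, 0, 2); (2, 2, 2, 0, 0); (0, 2, 0, 0, 0))


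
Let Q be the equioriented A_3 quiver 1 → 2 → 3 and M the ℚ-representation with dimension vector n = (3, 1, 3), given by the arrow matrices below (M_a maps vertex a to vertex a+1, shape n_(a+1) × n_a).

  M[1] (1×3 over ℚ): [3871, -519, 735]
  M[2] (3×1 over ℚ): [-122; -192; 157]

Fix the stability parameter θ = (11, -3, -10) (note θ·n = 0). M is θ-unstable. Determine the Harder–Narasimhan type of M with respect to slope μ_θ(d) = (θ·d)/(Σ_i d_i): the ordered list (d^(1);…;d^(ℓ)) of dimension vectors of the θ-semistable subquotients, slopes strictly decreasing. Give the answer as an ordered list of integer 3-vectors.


Via rank(M_{q-1}∘⋯∘M_p): M ≅ I[1,1]^2, I[1,3], I[3,3]^2.
μ_θ-semistable layers: μ^(1)=11; μ^(2)=-2/3; μ^(3)=-10

((2, 0, 0); (1, 1, 1); (0, 0, 2))


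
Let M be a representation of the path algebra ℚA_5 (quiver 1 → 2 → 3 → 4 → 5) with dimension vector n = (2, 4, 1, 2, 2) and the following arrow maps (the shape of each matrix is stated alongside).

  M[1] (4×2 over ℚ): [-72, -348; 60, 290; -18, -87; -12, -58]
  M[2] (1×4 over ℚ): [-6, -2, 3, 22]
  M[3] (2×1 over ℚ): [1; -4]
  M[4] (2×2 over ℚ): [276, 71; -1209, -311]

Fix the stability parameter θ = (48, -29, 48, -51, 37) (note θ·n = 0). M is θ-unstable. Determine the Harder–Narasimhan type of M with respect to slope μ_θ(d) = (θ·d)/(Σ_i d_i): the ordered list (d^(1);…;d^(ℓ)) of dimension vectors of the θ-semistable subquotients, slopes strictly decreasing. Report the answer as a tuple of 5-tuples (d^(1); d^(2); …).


Interval decomposition of M: I[1,1], I[1,5], I[2,2]^3, I[4,5].
HN type (ℓ=5): μ^(1)=48; μ^(2)=37; μ^(3)=4; μ^(4)=-29; μ^(5)=-51

((1, 0, 0, 0, 0); (0, 0, 0, 0, 2); (1, 1, 1, 1, 0); (0, 3, 0, 0, 0); (0, 0, 0, 1, 0))


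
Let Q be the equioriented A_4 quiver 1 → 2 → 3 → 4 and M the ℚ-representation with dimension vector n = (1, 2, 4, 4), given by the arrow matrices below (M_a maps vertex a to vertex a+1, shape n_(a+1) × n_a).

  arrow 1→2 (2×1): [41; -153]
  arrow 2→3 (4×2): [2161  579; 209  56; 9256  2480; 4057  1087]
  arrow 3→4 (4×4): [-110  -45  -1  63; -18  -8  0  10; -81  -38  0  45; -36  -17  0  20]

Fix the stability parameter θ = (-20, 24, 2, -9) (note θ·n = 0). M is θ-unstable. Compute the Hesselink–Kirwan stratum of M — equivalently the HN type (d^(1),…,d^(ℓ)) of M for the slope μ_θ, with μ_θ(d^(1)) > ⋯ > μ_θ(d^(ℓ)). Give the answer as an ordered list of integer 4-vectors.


Barcode: M ≅ I[1,4], I[2,4], I[3,3], I[3,4], I[4,4]. HN layers by μ_θ (5 steps, strictly decreasing):
  μ^(1)=17/3; μ^(2)=2; μ^(3)=-7/2; μ^(4)=-9; μ^(5)=-20

((0, 2, 2, 2); (0, 0, 1, 0); (0, 0, 1, 1); (0, 0, 0, 1); (1, 0, 0, 0))


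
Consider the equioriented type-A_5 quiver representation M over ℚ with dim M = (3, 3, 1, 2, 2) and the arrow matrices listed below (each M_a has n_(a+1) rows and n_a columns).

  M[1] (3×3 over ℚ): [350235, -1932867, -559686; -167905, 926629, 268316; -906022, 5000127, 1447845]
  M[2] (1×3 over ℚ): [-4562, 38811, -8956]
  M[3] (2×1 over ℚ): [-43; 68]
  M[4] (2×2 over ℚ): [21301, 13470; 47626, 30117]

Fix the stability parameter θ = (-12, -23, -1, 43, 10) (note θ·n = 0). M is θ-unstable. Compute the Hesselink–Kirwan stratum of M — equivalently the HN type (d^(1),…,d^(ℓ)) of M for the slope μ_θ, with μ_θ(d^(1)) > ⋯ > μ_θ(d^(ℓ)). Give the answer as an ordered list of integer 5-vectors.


Via rank(M_{q-1}∘⋯∘M_p): M ≅ I[1,2]^2, I[1,5], I[4,5].
μ_θ-semistable layers: μ^(1)=53/2; μ^(2)=-1; μ^(3)=-35/2

((0, 0, 0, 2, 2); (0, 0, 1, 0, 0); (3, 3, 0, 0, 0))


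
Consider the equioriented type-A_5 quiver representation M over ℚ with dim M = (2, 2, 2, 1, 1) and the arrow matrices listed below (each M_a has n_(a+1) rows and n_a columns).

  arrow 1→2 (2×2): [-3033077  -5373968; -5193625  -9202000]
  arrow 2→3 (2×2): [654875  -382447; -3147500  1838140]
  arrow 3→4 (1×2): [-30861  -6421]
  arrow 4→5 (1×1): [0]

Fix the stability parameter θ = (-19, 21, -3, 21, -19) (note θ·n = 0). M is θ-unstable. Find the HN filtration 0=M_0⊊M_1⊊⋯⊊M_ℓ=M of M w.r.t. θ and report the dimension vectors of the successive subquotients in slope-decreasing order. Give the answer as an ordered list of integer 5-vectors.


Interval decomposition of M: I[1,1], I[1,2], I[2,4], I[3,3], I[5,5].
HN type (ℓ=4): μ^(1)=21; μ^(2)=9; μ^(3)=-3; μ^(4)=-19

((0, 1, 0, 1, 0); (0, 1, 1, 0, 0); (0, 0, 1, 0, 0); (2, 0, 0, 0, 1))


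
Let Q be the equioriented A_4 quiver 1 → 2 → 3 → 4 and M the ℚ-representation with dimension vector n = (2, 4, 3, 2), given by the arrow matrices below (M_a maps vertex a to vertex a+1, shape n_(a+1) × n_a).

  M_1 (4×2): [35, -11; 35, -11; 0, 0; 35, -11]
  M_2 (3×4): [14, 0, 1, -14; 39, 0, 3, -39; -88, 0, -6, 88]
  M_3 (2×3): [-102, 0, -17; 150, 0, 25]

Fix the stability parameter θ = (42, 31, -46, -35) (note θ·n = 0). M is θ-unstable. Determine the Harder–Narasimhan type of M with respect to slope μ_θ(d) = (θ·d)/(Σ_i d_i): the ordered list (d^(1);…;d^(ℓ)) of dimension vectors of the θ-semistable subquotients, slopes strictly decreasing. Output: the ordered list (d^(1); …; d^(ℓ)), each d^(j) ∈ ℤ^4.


Interval decomposition of M: I[1,1], I[1,2], I[2,2], I[2,3], I[2,4], I[3,3], I[4,4].
HN type (ℓ=7): μ^(1)=42; μ^(2)=73/2; μ^(3)=31; μ^(4)=-15/2; μ^(5)=-50/3; μ^(6)=-35; μ^(7)=-46

((1, 0, 0, 0); (1, 1, 0, 0); (0, 1, 0, 0); (0, 1, 1, 0); (0, 1, 1, 1); (0, 0, 0, 1); (0, 0, 1, 0))


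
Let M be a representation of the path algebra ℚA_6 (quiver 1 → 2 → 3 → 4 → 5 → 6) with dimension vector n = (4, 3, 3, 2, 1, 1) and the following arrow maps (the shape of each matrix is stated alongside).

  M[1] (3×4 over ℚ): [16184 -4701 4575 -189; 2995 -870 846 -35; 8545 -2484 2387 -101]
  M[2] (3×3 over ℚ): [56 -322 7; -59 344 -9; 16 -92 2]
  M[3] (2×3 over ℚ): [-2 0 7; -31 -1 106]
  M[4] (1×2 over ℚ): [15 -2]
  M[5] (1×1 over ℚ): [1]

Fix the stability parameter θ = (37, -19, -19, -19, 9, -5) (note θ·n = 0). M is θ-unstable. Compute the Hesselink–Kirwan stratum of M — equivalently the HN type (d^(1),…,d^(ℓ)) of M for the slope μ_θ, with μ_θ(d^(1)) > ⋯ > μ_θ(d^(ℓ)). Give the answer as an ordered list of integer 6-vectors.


Via rank(M_{q-1}∘⋯∘M_p): M ≅ I[1,1], I[1,2], I[1,3], I[1,6], I[3,4].
μ_θ-semistable layers: μ^(1)=37; μ^(2)=9; μ^(3)=2; μ^(4)=-1/3; μ^(5)=-5; μ^(6)=-19

((1, 0, 0, 0, 0, 0); (1, 1, 0, 0, 0, 0); (0, 0, 0, 0, 1, 1); (1, 1, 1, 0, 0, 0); (1, 1, 1, 1, 0, 0); (0, 0, 1, 1, 0, 0))


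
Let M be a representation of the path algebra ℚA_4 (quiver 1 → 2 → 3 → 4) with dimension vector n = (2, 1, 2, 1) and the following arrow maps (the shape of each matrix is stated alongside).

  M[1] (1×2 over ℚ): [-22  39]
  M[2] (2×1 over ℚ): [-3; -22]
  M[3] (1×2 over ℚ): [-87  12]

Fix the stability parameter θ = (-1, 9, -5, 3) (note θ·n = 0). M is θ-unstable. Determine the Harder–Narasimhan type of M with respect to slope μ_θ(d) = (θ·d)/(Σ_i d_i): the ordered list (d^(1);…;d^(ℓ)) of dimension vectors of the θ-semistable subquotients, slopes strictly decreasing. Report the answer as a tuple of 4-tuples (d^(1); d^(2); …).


Barcode: M ≅ I[1,1], I[1,4], I[3,3]. HN layers by μ_θ (4 steps, strictly decreasing):
  μ^(1)=3; μ^(2)=2; μ^(3)=-1; μ^(4)=-5

((0, 0, 0, 1); (0, 1, 1, 0); (2, 0, 0, 0); (0, 0, 1, 0))


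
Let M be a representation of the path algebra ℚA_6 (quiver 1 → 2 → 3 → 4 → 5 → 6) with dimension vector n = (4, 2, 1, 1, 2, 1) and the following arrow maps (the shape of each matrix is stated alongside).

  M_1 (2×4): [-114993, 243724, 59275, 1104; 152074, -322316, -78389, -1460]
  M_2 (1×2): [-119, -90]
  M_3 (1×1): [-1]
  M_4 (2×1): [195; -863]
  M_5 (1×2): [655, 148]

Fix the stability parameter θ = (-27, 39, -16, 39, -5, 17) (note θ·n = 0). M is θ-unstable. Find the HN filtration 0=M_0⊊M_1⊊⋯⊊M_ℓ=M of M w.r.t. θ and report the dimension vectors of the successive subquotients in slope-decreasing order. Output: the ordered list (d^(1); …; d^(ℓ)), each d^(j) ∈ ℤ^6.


Via rank(M_{q-1}∘⋯∘M_p): M ≅ I[1,1]^2, I[1,2], I[1,6], I[5,5].
μ_θ-semistable layers: μ^(1)=39; μ^(2)=17; μ^(3)=23/2; μ^(4)=-5; μ^(5)=-27

((0, 1, 0, 0, 0, 0); (0, 0, 0, 1, 1, 1); (0, 1, 1, 0, 0, 0); (0, 0, 0, 0, 1, 0); (4, 0, 0, 0, 0, 0))


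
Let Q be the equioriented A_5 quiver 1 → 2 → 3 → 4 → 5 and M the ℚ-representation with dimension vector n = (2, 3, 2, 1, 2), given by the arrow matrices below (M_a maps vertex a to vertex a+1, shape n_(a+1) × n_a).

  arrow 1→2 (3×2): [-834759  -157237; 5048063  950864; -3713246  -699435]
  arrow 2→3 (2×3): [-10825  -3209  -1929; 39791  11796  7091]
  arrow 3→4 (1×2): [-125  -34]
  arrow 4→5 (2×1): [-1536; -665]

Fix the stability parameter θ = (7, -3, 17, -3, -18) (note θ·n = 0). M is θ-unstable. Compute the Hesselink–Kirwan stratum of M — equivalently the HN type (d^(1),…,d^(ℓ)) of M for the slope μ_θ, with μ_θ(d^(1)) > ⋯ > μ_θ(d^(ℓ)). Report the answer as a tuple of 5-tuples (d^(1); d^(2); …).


Interval decomposition of M: I[1,3], I[1,5], I[2,2], I[5,5].
HN type (ℓ=5): μ^(1)=17; μ^(2)=2; μ^(3)=0; μ^(4)=-3; μ^(5)=-18

((0, 0, 1, 0, 0); (1, 1, 0, 0, 0); (1, 1, 1, 1, 1); (0, 1, 0, 0, 0); (0, 0, 0, 0, 1))


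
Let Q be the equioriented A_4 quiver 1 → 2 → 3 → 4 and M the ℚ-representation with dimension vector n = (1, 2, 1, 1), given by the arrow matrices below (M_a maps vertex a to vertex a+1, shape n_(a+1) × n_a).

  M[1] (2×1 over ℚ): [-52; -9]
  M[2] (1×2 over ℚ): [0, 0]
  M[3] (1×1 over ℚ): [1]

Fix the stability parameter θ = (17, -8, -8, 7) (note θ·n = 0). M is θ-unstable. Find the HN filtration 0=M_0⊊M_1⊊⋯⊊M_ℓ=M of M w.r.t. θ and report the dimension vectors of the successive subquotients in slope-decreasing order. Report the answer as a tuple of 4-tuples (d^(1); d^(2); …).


Via rank(M_{q-1}∘⋯∘M_p): M ≅ I[1,2], I[2,2], I[3,4].
μ_θ-semistable layers: μ^(1)=7; μ^(2)=9/2; μ^(3)=-8

((0, 0, 0, 1); (1, 1, 0, 0); (0, 1, 1, 0))


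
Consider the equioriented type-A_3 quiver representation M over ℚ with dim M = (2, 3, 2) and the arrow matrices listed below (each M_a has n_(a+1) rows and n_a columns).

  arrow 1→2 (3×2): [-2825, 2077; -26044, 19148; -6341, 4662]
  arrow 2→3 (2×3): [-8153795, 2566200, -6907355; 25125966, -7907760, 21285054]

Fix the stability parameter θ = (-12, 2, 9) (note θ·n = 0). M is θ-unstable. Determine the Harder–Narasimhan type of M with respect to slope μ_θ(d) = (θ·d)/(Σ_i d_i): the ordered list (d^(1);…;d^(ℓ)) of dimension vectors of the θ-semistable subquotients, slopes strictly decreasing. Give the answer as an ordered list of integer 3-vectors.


Interval decomposition of M: I[1,2], I[1,3], I[2,2], I[3,3].
HN type (ℓ=3): μ^(1)=9; μ^(2)=2; μ^(3)=-12

((0, 0, 2); (0, 3, 0); (2, 0, 0))


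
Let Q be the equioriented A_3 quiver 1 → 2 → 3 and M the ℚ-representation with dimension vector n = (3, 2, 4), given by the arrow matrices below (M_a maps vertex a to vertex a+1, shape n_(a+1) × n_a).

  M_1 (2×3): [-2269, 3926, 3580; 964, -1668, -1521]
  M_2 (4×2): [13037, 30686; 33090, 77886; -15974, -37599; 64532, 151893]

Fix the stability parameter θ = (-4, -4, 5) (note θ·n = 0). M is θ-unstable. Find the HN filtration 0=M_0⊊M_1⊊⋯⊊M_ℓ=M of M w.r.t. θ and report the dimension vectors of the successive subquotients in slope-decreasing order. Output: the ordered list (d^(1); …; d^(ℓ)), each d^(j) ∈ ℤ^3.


Via rank(M_{q-1}∘⋯∘M_p): M ≅ I[1,1], I[1,3]^2, I[3,3]^2.
μ_θ-semistable layers: μ^(1)=5; μ^(2)=-4

((0, 0, 4); (3, 2, 0))


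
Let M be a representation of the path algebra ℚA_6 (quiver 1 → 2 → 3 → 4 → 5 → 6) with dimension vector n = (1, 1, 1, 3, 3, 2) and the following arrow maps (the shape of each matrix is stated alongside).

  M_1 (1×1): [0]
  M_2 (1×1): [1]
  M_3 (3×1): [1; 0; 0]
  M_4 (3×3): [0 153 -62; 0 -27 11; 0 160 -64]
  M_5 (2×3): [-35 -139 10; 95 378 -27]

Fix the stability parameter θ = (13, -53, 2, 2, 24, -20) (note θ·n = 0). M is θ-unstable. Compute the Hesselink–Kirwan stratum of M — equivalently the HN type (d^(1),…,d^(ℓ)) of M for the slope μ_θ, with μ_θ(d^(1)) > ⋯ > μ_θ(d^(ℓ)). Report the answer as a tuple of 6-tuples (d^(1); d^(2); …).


Barcode: M ≅ I[1,1], I[2,4], I[4,6]^2, I[5,5]. HN layers by μ_θ (4 steps, strictly decreasing):
  μ^(1)=24; μ^(2)=13; μ^(3)=2; μ^(4)=-53

((0, 0, 0, 0, 1, 0); (1, 0, 0, 0, 0, 0); (0, 0, 1, 3, 2, 2); (0, 1, 0, 0, 0, 0))


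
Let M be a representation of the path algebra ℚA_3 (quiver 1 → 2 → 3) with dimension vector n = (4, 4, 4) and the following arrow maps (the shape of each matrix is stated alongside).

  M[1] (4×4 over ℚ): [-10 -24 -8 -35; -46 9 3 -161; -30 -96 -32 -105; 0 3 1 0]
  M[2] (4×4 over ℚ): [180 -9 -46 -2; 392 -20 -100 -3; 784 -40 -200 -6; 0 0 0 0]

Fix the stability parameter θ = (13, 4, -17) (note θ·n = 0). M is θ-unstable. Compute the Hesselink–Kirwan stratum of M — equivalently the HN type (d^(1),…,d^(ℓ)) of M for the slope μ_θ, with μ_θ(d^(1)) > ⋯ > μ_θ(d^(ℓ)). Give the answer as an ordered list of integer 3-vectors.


Via rank(M_{q-1}∘⋯∘M_p): M ≅ I[1,1]^2, I[1,3]^2, I[2,2]^2, I[3,3]^2.
μ_θ-semistable layers: μ^(1)=13; μ^(2)=4; μ^(3)=0; μ^(4)=-17

((2, 0, 0); (0, 2, 0); (2, 2, 2); (0, 0, 2))


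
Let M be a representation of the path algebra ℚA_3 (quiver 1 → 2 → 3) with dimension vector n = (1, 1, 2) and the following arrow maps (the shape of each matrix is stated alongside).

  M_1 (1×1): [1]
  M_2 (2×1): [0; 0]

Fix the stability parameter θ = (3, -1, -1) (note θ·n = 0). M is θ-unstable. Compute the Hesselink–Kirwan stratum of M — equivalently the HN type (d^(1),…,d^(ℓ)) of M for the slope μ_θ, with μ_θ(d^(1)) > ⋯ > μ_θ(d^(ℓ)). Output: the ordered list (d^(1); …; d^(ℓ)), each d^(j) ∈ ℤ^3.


Via rank(M_{q-1}∘⋯∘M_p): M ≅ I[1,2], I[3,3]^2.
μ_θ-semistable layers: μ^(1)=1; μ^(2)=-1

((1, 1, 0); (0, 0, 2))


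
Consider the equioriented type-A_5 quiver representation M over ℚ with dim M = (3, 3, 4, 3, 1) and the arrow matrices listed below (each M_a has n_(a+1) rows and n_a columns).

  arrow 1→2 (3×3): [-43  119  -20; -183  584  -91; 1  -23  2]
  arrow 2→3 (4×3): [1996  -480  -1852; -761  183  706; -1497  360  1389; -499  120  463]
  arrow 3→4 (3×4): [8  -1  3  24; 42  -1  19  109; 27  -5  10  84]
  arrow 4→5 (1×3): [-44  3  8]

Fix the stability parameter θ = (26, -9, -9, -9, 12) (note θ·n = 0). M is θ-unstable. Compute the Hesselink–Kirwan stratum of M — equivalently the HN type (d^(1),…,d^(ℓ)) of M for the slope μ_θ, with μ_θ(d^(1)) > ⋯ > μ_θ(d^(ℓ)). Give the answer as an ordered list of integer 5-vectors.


Interval decomposition of M: I[1,1], I[1,2], I[1,5], I[2,4], I[3,3], I[3,4].
HN type (ℓ=5): μ^(1)=26; μ^(2)=12; μ^(3)=17/2; μ^(4)=-1/4; μ^(5)=-9

((1, 0, 0, 0, 0); (0, 0, 0, 0, 1); (1, 1, 0, 0, 0); (1, 1, 1, 1, 0); (0, 1, 3, 2, 0))


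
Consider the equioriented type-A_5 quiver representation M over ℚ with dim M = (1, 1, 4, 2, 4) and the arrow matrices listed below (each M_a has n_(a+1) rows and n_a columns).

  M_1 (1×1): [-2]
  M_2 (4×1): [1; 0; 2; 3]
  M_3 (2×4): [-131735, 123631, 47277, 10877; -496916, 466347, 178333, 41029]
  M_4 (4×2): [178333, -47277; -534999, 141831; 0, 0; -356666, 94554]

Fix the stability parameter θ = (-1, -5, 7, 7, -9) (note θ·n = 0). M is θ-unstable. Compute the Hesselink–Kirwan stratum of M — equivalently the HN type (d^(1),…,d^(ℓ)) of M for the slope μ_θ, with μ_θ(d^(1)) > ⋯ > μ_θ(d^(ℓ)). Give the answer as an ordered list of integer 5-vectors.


Via rank(M_{q-1}∘⋯∘M_p): M ≅ I[1,5], I[3,3]^2, I[3,4], I[5,5]^3.
μ_θ-semistable layers: μ^(1)=7; μ^(2)=5/3; μ^(3)=-3; μ^(4)=-9

((0, 0, 3, 1, 0); (0, 0, 1, 1, 1); (1, 1, 0, 0, 0); (0, 0, 0, 0, 3))


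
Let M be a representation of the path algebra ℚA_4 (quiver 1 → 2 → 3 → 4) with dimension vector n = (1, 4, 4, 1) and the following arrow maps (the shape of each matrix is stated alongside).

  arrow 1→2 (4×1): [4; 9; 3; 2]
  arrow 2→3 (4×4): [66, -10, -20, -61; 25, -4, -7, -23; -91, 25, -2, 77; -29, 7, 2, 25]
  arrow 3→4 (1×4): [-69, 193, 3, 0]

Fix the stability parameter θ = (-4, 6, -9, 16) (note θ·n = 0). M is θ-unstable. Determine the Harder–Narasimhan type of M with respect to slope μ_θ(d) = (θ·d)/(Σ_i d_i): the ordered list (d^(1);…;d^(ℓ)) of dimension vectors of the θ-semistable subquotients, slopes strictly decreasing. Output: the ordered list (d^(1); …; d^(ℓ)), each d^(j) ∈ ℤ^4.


Interval decomposition of M: I[1,3], I[2,2], I[2,3], I[2,4], I[3,3].
HN type (ℓ=5): μ^(1)=16; μ^(2)=6; μ^(3)=-3/2; μ^(4)=-4; μ^(5)=-9

((0, 0, 0, 1); (0, 1, 0, 0); (0, 3, 3, 0); (1, 0, 0, 0); (0, 0, 1, 0))


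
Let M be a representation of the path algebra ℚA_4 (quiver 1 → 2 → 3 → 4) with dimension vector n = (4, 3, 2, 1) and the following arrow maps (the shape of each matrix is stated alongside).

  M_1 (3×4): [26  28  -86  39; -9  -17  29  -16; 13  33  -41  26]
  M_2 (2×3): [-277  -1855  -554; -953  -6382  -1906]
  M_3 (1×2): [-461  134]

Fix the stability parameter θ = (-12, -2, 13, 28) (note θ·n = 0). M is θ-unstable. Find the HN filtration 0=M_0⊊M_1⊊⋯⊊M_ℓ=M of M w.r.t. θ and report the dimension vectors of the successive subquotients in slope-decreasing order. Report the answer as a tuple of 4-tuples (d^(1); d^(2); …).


Barcode: M ≅ I[1,1]^2, I[1,3], I[1,4], I[2,2]. HN layers by μ_θ (4 steps, strictly decreasing):
  μ^(1)=28; μ^(2)=13; μ^(3)=-2; μ^(4)=-12

((0, 0, 0, 1); (0, 0, 2, 0); (0, 3, 0, 0); (4, 0, 0, 0))


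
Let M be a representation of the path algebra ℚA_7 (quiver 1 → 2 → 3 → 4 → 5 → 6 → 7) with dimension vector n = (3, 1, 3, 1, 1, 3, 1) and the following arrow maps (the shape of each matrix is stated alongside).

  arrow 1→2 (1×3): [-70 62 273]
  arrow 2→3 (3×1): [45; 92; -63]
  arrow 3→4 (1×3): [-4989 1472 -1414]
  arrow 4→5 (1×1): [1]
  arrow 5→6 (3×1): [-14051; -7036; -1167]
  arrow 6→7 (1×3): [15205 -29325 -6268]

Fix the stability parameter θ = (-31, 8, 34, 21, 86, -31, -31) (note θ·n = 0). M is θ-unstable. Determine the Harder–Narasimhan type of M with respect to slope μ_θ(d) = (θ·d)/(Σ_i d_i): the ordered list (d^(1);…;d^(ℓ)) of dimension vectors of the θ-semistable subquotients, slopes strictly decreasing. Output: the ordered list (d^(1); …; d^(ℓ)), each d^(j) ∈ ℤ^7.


Barcode: M ≅ I[1,1]^2, I[1,7], I[3,3]^2, I[6,6]^2. HN layers by μ_θ (4 steps, strictly decreasing):
  μ^(1)=34; μ^(2)=79/5; μ^(3)=8; μ^(4)=-31

((0, 0, 2, 0, 0, 0, 0); (0, 0, 1, 1, 1, 1, 1); (0, 1, 0, 0, 0, 0, 0); (3, 0, 0, 0, 0, 2, 0))
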